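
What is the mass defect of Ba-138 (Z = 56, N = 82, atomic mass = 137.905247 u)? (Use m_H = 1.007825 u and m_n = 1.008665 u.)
Δm = Z·m_H + N·m_n − M = 1.243 u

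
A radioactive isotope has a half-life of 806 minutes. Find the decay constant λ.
λ = ln(2)/t½ = 8.6e-4 minute⁻¹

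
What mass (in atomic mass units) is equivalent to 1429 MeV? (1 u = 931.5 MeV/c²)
m = E/c² = 1.534 u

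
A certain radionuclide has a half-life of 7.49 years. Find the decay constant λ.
λ = ln(2)/t½ = 0.09254 year⁻¹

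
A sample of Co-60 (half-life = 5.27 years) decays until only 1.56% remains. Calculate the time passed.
t = t½ × log₂(N₀/N) = 31.63 years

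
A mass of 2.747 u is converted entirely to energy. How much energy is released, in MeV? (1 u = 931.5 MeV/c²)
E = mc² = 2559 MeV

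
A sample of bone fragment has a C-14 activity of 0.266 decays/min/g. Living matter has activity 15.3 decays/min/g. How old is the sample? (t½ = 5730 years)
Age = t½ × log₂(A₀/A) = 33500 years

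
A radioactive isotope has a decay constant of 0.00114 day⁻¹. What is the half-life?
t½ = ln(2)/λ = 608 days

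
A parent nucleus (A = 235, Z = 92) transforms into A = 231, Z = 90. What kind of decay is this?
ΔA = -4, ΔZ = -2 ⇒ alpha decay (α)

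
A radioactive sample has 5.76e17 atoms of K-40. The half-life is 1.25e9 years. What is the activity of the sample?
A = λN = 3.194e8 decays/year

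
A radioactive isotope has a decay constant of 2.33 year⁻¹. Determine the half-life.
t½ = ln(2)/λ = 0.2975 years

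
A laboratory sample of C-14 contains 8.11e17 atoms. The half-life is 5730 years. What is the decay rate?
A = λN = 9.811e13 decays/year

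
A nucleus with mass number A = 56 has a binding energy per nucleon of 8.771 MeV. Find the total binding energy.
B.E. = 8.771 × 56 = 491.2 MeV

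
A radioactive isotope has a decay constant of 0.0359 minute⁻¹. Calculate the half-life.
t½ = ln(2)/λ = 19.31 minutes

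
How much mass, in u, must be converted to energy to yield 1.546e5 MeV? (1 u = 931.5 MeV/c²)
m = E/c² = 166 u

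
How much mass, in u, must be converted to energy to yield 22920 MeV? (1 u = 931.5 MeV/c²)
m = E/c² = 24.61 u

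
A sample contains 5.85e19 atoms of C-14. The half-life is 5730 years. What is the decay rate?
A = λN = 7.077e15 decays/year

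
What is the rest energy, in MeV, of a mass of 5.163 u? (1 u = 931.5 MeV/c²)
E = mc² = 4809 MeV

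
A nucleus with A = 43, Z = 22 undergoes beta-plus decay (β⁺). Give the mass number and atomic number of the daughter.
Daughter: A = 43, Z = 21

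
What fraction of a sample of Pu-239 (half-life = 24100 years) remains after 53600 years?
N/N₀ = (1/2)^(t/t½) = 0.214 = 21.4%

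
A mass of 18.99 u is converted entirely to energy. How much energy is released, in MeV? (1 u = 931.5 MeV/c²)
E = mc² = 17690 MeV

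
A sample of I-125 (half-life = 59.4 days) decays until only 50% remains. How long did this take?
t = t½ × log₂(N₀/N) = 59.4 days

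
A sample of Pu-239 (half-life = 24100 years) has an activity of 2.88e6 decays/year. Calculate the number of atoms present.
N = A/λ = 1.001e11 atoms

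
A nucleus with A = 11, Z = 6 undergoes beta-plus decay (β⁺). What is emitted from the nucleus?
β⁺: positron (e⁺) + neutrino (νₑ)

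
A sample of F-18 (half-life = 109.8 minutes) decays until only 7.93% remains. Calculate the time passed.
t = t½ × log₂(N₀/N) = 401.5 minutes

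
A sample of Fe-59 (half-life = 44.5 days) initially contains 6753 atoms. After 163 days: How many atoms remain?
N = N₀(1/2)^(t/t½) = 533.1 atoms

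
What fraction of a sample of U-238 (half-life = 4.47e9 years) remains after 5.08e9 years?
N/N₀ = (1/2)^(t/t½) = 0.4549 = 45.5%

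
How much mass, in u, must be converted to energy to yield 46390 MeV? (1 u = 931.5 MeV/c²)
m = E/c² = 49.8 u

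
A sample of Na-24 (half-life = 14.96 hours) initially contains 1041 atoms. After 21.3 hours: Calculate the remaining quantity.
N = N₀(1/2)^(t/t½) = 388 atoms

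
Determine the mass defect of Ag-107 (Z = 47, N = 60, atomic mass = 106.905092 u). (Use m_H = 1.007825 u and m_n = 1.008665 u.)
Δm = Z·m_H + N·m_n − M = 0.9826 u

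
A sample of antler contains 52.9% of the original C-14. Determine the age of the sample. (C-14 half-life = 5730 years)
Age = t½ × log₂(1/ratio) = 5264 years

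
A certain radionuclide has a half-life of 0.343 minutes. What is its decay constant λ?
λ = ln(2)/t½ = 2.021 minute⁻¹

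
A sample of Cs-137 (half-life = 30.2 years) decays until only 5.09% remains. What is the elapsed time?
t = t½ × log₂(N₀/N) = 129.7 years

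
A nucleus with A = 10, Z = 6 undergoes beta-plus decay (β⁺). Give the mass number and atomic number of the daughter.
Daughter: A = 10, Z = 5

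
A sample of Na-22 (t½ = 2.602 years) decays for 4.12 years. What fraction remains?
N/N₀ = (1/2)^(t/t½) = 0.3337 = 33.4%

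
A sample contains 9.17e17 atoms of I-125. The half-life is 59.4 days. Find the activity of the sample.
A = λN = 1.07e16 decays/day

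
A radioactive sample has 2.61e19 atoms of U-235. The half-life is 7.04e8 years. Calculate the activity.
A = λN = 2.57e10 decays/year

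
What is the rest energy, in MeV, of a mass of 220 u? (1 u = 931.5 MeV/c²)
E = mc² = 2.049e5 MeV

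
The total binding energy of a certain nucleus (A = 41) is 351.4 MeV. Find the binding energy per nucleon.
B.E./A = 351.4/41 = 8.571 MeV/nucleon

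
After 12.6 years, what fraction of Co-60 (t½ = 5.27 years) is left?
N/N₀ = (1/2)^(t/t½) = 0.1907 = 19.1%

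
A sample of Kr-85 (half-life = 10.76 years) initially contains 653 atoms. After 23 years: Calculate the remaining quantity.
N = N₀(1/2)^(t/t½) = 148.4 atoms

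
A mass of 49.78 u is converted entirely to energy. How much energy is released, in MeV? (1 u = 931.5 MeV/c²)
E = mc² = 46370 MeV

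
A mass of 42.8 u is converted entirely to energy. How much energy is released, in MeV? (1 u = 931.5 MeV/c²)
E = mc² = 39870 MeV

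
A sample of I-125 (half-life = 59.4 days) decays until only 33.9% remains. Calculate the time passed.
t = t½ × log₂(N₀/N) = 92.7 days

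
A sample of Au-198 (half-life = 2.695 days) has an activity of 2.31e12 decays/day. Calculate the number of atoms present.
N = A/λ = 8.981e12 atoms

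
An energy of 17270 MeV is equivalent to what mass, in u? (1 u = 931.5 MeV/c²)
m = E/c² = 18.54 u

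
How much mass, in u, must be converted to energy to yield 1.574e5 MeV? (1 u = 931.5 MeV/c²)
m = E/c² = 169 u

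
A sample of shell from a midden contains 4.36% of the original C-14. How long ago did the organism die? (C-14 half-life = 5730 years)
Age = t½ × log₂(1/ratio) = 25900 years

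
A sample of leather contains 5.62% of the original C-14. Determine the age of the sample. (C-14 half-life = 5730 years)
Age = t½ × log₂(1/ratio) = 23800 years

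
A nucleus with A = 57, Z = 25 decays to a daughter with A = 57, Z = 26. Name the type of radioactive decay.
ΔA = 0, ΔZ = +1 ⇒ beta-minus decay (β⁻)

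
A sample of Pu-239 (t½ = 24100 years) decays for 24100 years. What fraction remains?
N/N₀ = (1/2)^(t/t½) = 0.5 = 50%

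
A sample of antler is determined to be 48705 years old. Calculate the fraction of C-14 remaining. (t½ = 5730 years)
N/N₀ = (1/2)^(t/t½) = 0.002762 = 0.276%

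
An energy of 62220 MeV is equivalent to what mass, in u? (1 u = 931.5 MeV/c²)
m = E/c² = 66.8 u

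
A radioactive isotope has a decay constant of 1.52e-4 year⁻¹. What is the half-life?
t½ = ln(2)/λ = 4560 years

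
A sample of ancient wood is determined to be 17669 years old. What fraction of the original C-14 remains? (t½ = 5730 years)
N/N₀ = (1/2)^(t/t½) = 0.118 = 11.8%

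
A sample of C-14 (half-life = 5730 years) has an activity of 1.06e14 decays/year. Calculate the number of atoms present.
N = A/λ = 8.763e17 atoms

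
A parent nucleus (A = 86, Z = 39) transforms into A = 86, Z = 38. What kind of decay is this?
ΔA = 0, ΔZ = -1 ⇒ beta-plus decay (β⁺) or electron capture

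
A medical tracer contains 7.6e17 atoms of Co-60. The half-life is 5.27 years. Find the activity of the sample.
A = λN = 9.996e16 decays/year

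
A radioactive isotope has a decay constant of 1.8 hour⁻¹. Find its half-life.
t½ = ln(2)/λ = 0.3851 hours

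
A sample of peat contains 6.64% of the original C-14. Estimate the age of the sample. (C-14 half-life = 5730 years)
Age = t½ × log₂(1/ratio) = 22420 years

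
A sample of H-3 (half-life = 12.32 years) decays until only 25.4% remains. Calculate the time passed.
t = t½ × log₂(N₀/N) = 24.36 years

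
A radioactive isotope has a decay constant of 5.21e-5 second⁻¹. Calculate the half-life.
t½ = ln(2)/λ = 13300 seconds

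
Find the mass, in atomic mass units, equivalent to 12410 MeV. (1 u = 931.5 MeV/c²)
m = E/c² = 13.32 u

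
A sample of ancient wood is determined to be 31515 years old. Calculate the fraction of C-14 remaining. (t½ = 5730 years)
N/N₀ = (1/2)^(t/t½) = 0.0221 = 2.21%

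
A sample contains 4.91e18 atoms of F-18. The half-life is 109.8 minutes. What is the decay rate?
A = λN = 3.1e16 decays/minute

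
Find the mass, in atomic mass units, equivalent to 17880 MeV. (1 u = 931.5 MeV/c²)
m = E/c² = 19.19 u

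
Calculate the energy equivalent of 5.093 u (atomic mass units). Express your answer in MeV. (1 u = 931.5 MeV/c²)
E = mc² = 4744 MeV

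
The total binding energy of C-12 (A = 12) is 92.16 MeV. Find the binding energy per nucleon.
B.E./A = 92.16/12 = 7.68 MeV/nucleon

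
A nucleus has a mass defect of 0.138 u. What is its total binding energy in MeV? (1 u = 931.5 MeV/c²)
B.E. = Δm × 931.5 = 128.5 MeV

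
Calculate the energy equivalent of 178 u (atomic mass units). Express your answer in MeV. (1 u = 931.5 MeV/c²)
E = mc² = 1.658e5 MeV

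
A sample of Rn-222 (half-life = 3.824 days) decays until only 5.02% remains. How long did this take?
t = t½ × log₂(N₀/N) = 16.51 days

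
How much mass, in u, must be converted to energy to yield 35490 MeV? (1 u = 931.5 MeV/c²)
m = E/c² = 38.1 u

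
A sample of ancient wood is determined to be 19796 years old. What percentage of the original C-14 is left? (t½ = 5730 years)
N/N₀ = (1/2)^(t/t½) = 0.0912 = 9.12%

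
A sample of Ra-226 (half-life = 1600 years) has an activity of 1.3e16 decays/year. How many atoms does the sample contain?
N = A/λ = 3.001e19 atoms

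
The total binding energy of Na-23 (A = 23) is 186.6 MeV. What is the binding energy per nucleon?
B.E./A = 186.6/23 = 8.113 MeV/nucleon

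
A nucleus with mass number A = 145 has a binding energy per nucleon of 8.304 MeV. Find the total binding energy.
B.E. = 8.304 × 145 = 1204 MeV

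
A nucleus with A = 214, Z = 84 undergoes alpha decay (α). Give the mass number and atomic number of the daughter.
Daughter: A = 210, Z = 82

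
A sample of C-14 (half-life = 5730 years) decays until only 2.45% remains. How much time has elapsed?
t = t½ × log₂(N₀/N) = 30660 years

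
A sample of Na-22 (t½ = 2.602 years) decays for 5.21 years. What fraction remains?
N/N₀ = (1/2)^(t/t½) = 0.2496 = 25%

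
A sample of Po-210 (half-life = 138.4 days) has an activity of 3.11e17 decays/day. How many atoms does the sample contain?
N = A/λ = 6.21e19 atoms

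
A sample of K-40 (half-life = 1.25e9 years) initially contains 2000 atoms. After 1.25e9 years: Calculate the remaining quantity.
N = N₀(1/2)^(t/t½) = 1000 atoms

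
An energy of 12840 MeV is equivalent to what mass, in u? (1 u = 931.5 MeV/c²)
m = E/c² = 13.78 u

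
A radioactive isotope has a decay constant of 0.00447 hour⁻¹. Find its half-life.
t½ = ln(2)/λ = 155.1 hours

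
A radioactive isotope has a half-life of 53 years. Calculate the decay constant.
λ = ln(2)/t½ = 0.01308 year⁻¹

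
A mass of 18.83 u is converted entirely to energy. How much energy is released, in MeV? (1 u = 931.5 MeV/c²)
E = mc² = 17540 MeV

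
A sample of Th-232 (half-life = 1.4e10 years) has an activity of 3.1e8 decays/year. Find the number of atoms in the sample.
N = A/λ = 6.261e18 atoms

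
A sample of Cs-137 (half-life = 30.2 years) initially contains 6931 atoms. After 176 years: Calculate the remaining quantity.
N = N₀(1/2)^(t/t½) = 122 atoms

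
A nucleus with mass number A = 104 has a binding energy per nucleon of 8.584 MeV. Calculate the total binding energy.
B.E. = 8.584 × 104 = 892.7 MeV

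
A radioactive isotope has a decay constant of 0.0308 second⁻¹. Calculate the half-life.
t½ = ln(2)/λ = 22.5 seconds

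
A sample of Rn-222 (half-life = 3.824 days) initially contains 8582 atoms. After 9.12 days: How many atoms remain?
N = N₀(1/2)^(t/t½) = 1643 atoms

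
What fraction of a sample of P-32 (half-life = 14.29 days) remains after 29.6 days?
N/N₀ = (1/2)^(t/t½) = 0.2379 = 23.8%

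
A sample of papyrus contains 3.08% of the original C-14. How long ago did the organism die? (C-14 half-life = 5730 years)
Age = t½ × log₂(1/ratio) = 28770 years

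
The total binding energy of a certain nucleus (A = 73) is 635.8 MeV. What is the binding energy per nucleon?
B.E./A = 635.8/73 = 8.71 MeV/nucleon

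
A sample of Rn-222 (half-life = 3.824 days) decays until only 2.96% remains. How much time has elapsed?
t = t½ × log₂(N₀/N) = 19.42 days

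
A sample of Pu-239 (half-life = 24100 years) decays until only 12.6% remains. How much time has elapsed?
t = t½ × log₂(N₀/N) = 72020 years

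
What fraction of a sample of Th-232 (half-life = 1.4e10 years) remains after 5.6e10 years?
N/N₀ = (1/2)^(t/t½) = 0.0625 = 6.25%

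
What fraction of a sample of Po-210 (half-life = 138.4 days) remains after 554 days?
N/N₀ = (1/2)^(t/t½) = 0.06237 = 6.24%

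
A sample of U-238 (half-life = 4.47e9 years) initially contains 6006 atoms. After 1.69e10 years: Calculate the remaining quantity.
N = N₀(1/2)^(t/t½) = 437 atoms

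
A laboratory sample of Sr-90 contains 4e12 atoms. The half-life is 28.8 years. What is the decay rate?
A = λN = 9.627e10 decays/year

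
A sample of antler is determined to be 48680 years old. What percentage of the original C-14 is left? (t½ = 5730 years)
N/N₀ = (1/2)^(t/t½) = 0.002771 = 0.277%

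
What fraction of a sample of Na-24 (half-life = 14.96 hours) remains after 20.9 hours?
N/N₀ = (1/2)^(t/t½) = 0.3797 = 38%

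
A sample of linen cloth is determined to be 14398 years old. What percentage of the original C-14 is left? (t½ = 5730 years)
N/N₀ = (1/2)^(t/t½) = 0.1752 = 17.5%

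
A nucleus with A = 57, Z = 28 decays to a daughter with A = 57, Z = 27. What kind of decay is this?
ΔA = 0, ΔZ = -1 ⇒ beta-plus decay (β⁺) or electron capture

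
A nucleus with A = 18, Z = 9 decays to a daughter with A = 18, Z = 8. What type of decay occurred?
ΔA = 0, ΔZ = -1 ⇒ beta-plus decay (β⁺) or electron capture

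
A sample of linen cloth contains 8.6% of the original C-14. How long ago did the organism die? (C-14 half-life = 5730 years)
Age = t½ × log₂(1/ratio) = 20280 years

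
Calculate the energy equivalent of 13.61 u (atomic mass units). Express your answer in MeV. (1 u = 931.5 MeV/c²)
E = mc² = 12680 MeV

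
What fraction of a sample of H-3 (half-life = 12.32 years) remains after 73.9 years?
N/N₀ = (1/2)^(t/t½) = 0.01564 = 1.56%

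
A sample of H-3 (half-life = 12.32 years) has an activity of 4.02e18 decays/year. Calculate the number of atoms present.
N = A/λ = 7.145e19 atoms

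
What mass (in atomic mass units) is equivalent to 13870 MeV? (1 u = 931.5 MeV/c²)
m = E/c² = 14.89 u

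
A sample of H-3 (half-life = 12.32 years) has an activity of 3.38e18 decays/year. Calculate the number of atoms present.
N = A/λ = 6.008e19 atoms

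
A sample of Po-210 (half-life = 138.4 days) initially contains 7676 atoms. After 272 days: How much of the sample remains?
N = N₀(1/2)^(t/t½) = 1966 atoms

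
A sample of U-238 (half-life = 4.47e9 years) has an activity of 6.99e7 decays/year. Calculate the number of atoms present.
N = A/λ = 4.508e17 atoms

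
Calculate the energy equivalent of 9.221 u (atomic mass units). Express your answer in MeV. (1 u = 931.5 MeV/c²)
E = mc² = 8589 MeV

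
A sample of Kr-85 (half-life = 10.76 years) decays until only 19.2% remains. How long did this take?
t = t½ × log₂(N₀/N) = 25.62 years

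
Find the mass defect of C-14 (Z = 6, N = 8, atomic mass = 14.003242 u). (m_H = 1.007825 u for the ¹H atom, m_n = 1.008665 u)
Δm = Z·m_H + N·m_n − M = 0.113 u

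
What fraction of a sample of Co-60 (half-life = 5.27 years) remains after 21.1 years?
N/N₀ = (1/2)^(t/t½) = 0.06234 = 6.23%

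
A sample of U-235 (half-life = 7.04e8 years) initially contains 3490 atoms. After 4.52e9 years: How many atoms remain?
N = N₀(1/2)^(t/t½) = 40.75 atoms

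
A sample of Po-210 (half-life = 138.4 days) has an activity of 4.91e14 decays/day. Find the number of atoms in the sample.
N = A/λ = 9.804e16 atoms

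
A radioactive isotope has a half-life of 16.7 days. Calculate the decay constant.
λ = ln(2)/t½ = 0.04151 day⁻¹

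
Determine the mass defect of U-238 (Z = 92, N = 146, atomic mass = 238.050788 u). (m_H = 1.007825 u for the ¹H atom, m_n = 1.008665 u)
Δm = Z·m_H + N·m_n − M = 1.934 u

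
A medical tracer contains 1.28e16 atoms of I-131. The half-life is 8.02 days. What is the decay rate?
A = λN = 1.106e15 decays/day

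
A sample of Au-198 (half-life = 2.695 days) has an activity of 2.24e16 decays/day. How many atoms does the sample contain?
N = A/λ = 8.709e16 atoms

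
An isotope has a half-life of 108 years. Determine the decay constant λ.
λ = ln(2)/t½ = 0.006418 year⁻¹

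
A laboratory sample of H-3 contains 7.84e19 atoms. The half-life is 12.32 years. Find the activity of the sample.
A = λN = 4.411e18 decays/year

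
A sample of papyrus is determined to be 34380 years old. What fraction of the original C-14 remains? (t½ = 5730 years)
N/N₀ = (1/2)^(t/t½) = 0.01562 = 1.56%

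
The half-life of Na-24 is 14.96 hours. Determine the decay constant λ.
λ = ln(2)/t½ = 0.04633 hour⁻¹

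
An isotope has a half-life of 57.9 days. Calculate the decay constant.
λ = ln(2)/t½ = 0.01197 day⁻¹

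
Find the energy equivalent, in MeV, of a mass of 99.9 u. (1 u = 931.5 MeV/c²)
E = mc² = 93060 MeV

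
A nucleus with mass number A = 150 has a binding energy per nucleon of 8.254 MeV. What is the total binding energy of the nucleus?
B.E. = 8.254 × 150 = 1238 MeV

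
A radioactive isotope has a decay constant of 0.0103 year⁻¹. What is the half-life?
t½ = ln(2)/λ = 67.3 years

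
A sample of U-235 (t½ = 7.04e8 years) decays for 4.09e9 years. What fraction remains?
N/N₀ = (1/2)^(t/t½) = 0.01783 = 1.78%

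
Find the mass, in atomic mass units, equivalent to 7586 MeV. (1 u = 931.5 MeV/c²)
m = E/c² = 8.144 u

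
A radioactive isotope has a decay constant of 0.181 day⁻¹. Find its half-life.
t½ = ln(2)/λ = 3.83 days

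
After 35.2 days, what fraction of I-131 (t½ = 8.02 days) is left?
N/N₀ = (1/2)^(t/t½) = 0.04773 = 4.77%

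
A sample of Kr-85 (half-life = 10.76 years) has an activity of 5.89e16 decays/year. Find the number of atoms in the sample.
N = A/λ = 9.143e17 atoms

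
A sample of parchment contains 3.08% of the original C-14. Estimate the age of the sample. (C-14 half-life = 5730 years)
Age = t½ × log₂(1/ratio) = 28770 years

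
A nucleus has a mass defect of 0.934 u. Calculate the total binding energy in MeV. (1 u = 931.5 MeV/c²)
B.E. = Δm × 931.5 = 870 MeV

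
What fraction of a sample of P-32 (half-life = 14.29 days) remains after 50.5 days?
N/N₀ = (1/2)^(t/t½) = 0.08633 = 8.63%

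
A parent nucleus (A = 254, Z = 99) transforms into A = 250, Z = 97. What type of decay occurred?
ΔA = -4, ΔZ = -2 ⇒ alpha decay (α)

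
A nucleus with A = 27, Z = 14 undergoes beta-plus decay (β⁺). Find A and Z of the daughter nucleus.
Daughter: A = 27, Z = 13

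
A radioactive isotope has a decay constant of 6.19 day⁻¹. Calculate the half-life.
t½ = ln(2)/λ = 0.112 days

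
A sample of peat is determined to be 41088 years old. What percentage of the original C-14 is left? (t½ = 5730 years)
N/N₀ = (1/2)^(t/t½) = 0.006941 = 0.694%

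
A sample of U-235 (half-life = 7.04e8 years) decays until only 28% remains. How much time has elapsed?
t = t½ × log₂(N₀/N) = 1.293e9 years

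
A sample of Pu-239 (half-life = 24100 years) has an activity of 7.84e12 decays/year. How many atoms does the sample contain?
N = A/λ = 2.726e17 atoms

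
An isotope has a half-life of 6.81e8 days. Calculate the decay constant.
λ = ln(2)/t½ = 1.018e-9 day⁻¹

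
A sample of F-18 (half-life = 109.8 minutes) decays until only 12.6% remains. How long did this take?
t = t½ × log₂(N₀/N) = 328.1 minutes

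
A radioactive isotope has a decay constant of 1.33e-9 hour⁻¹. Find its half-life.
t½ = ln(2)/λ = 5.212e8 hours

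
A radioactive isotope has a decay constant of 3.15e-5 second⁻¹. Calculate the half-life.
t½ = ln(2)/λ = 22000 seconds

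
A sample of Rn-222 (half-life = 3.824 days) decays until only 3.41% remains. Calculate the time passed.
t = t½ × log₂(N₀/N) = 18.64 days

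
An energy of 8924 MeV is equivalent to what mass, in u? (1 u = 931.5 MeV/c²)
m = E/c² = 9.58 u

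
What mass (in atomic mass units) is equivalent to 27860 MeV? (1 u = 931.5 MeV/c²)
m = E/c² = 29.91 u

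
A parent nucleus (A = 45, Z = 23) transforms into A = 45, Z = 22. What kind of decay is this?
ΔA = 0, ΔZ = -1 ⇒ beta-plus decay (β⁺) or electron capture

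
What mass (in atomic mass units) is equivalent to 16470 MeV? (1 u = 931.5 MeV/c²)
m = E/c² = 17.68 u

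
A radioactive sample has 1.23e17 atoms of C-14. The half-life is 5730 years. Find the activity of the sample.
A = λN = 1.488e13 decays/year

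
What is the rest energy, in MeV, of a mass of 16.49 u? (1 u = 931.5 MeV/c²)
E = mc² = 15360 MeV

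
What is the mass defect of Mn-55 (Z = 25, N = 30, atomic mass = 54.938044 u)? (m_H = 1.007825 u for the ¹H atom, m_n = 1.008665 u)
Δm = Z·m_H + N·m_n − M = 0.5175 u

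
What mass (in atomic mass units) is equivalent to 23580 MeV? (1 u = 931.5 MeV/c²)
m = E/c² = 25.31 u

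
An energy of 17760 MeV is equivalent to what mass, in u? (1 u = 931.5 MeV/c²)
m = E/c² = 19.07 u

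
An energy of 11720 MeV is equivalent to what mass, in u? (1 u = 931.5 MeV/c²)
m = E/c² = 12.58 u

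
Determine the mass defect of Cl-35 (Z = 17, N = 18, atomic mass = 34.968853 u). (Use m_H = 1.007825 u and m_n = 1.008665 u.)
Δm = Z·m_H + N·m_n − M = 0.3201 u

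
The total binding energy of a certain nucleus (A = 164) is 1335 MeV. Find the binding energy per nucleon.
B.E./A = 1335/164 = 8.14 MeV/nucleon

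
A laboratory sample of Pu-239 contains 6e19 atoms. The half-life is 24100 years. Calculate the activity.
A = λN = 1.726e15 decays/year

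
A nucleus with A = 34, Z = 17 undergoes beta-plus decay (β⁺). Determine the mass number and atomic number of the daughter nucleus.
Daughter: A = 34, Z = 16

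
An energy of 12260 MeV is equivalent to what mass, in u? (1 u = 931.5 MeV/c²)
m = E/c² = 13.16 u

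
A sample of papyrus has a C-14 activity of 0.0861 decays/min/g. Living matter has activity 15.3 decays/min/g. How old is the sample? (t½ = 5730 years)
Age = t½ × log₂(A₀/A) = 42820 years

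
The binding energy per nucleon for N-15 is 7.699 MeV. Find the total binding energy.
B.E. = 7.699 × 15 = 115.5 MeV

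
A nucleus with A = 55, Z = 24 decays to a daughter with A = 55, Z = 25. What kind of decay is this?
ΔA = 0, ΔZ = +1 ⇒ beta-minus decay (β⁻)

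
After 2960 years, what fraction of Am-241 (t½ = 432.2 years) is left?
N/N₀ = (1/2)^(t/t½) = 0.008676 = 0.868%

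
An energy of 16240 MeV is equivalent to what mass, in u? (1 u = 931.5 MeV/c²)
m = E/c² = 17.43 u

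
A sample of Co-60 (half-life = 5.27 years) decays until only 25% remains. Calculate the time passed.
t = t½ × log₂(N₀/N) = 10.54 years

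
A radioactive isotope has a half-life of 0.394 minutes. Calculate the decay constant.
λ = ln(2)/t½ = 1.759 minute⁻¹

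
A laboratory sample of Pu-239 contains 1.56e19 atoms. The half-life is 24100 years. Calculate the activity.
A = λN = 4.487e14 decays/year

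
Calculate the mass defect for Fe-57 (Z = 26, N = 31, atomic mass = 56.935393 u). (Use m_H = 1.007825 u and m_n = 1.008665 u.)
Δm = Z·m_H + N·m_n − M = 0.5367 u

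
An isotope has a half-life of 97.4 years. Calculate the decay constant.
λ = ln(2)/t½ = 0.007117 year⁻¹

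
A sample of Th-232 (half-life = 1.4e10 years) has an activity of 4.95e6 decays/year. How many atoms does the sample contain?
N = A/λ = 9.998e16 atoms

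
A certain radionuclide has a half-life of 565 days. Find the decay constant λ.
λ = ln(2)/t½ = 0.001227 day⁻¹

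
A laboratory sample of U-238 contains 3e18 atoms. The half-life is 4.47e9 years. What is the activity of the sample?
A = λN = 4.652e8 decays/year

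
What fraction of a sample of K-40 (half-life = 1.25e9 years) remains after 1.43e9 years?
N/N₀ = (1/2)^(t/t½) = 0.4525 = 45.3%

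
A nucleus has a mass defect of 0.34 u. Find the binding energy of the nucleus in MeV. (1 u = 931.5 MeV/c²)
B.E. = Δm × 931.5 = 316.7 MeV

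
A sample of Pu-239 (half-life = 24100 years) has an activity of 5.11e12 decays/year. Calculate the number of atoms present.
N = A/λ = 1.777e17 atoms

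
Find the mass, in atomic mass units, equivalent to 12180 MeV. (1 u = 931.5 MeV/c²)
m = E/c² = 13.08 u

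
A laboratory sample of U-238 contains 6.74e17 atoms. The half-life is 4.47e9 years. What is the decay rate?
A = λN = 1.045e8 decays/year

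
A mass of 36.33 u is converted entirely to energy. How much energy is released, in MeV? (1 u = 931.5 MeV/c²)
E = mc² = 33840 MeV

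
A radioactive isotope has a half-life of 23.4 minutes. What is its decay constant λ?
λ = ln(2)/t½ = 0.02962 minute⁻¹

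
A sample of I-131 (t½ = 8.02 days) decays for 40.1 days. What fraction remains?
N/N₀ = (1/2)^(t/t½) = 0.03125 = 3.12%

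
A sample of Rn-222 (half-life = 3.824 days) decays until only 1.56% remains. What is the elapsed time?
t = t½ × log₂(N₀/N) = 22.95 days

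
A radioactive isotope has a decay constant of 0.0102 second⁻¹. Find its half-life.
t½ = ln(2)/λ = 67.96 seconds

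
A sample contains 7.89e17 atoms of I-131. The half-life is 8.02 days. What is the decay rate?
A = λN = 6.819e16 decays/day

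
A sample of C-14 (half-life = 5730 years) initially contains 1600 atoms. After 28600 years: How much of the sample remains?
N = N₀(1/2)^(t/t½) = 50.3 atoms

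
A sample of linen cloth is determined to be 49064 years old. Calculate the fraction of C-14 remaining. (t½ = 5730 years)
N/N₀ = (1/2)^(t/t½) = 0.002645 = 0.264%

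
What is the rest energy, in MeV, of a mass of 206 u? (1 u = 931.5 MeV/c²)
E = mc² = 1.919e5 MeV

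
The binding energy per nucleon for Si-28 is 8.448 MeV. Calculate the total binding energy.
B.E. = 8.448 × 28 = 236.5 MeV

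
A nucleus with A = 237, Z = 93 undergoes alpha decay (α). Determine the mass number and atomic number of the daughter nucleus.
Daughter: A = 233, Z = 91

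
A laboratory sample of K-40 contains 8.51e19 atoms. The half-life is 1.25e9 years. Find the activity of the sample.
A = λN = 4.719e10 decays/year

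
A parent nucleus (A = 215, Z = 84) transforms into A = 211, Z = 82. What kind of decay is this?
ΔA = -4, ΔZ = -2 ⇒ alpha decay (α)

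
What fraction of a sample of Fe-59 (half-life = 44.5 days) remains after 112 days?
N/N₀ = (1/2)^(t/t½) = 0.1747 = 17.5%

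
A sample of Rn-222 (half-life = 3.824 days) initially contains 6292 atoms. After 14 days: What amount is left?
N = N₀(1/2)^(t/t½) = 497.4 atoms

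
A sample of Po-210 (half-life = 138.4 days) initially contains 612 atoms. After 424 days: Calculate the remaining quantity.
N = N₀(1/2)^(t/t½) = 73.2 atoms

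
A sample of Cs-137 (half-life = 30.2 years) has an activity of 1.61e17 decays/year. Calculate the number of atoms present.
N = A/λ = 7.015e18 atoms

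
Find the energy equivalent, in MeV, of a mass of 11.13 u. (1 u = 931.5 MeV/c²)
E = mc² = 10370 MeV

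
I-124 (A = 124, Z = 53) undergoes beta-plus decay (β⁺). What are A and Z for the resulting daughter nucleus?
Daughter: A = 124, Z = 52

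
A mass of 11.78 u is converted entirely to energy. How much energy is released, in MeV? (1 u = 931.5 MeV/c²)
E = mc² = 10970 MeV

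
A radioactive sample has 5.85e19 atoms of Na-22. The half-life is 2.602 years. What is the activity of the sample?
A = λN = 1.558e19 decays/year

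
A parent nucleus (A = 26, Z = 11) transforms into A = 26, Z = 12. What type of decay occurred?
ΔA = 0, ΔZ = +1 ⇒ beta-minus decay (β⁻)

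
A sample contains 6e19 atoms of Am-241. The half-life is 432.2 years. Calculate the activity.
A = λN = 9.623e16 decays/year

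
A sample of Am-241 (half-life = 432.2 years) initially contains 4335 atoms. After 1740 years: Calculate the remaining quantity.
N = N₀(1/2)^(t/t½) = 266.1 atoms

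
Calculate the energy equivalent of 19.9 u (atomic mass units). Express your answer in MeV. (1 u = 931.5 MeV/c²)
E = mc² = 18540 MeV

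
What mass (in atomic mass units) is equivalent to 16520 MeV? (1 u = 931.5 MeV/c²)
m = E/c² = 17.73 u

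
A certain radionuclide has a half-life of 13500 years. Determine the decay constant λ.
λ = ln(2)/t½ = 5.134e-5 year⁻¹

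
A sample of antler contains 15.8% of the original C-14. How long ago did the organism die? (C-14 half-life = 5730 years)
Age = t½ × log₂(1/ratio) = 15250 years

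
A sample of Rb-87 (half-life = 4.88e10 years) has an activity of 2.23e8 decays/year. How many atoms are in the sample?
N = A/λ = 1.57e19 atoms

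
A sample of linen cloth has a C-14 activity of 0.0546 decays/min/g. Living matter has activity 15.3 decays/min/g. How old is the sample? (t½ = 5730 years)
Age = t½ × log₂(A₀/A) = 46590 years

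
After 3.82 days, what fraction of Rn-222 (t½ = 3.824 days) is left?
N/N₀ = (1/2)^(t/t½) = 0.5004 = 50%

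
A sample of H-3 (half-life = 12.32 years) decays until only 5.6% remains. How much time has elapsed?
t = t½ × log₂(N₀/N) = 51.23 years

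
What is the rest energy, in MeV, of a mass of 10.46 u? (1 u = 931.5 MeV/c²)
E = mc² = 9743 MeV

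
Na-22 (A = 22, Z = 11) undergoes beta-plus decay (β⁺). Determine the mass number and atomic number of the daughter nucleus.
Daughter: A = 22, Z = 10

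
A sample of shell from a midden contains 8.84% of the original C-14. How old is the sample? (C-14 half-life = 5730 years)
Age = t½ × log₂(1/ratio) = 20050 years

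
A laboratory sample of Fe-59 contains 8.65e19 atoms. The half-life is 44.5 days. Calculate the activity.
A = λN = 1.347e18 decays/day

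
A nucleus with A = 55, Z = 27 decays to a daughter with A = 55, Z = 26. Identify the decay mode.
ΔA = 0, ΔZ = -1 ⇒ beta-plus decay (β⁺) or electron capture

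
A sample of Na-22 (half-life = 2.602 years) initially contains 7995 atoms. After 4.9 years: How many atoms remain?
N = N₀(1/2)^(t/t½) = 2167 atoms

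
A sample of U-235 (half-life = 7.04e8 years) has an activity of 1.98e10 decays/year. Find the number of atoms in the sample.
N = A/λ = 2.011e19 atoms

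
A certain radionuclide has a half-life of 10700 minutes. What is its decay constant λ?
λ = ln(2)/t½ = 6.478e-5 minute⁻¹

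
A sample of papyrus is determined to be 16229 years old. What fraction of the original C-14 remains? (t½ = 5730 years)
N/N₀ = (1/2)^(t/t½) = 0.1404 = 14%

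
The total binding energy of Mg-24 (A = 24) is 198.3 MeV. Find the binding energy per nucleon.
B.E./A = 198.3/24 = 8.263 MeV/nucleon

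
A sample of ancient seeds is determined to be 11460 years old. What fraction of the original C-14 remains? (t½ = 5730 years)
N/N₀ = (1/2)^(t/t½) = 0.25 = 25%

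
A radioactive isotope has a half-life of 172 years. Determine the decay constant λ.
λ = ln(2)/t½ = 0.00403 year⁻¹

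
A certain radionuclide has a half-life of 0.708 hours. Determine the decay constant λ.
λ = ln(2)/t½ = 0.979 hour⁻¹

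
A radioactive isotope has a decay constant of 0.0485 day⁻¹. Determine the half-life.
t½ = ln(2)/λ = 14.29 days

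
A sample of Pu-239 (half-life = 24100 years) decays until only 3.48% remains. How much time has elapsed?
t = t½ × log₂(N₀/N) = 1.168e5 years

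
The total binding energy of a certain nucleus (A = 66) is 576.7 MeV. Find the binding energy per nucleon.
B.E./A = 576.7/66 = 8.738 MeV/nucleon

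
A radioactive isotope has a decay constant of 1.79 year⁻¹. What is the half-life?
t½ = ln(2)/λ = 0.3872 years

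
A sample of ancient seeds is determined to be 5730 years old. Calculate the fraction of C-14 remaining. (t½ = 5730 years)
N/N₀ = (1/2)^(t/t½) = 0.5 = 50%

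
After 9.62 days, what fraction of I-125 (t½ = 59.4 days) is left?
N/N₀ = (1/2)^(t/t½) = 0.8938 = 89.4%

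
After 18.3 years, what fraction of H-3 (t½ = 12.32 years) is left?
N/N₀ = (1/2)^(t/t½) = 0.3572 = 35.7%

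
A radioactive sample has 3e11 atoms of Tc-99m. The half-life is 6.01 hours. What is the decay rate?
A = λN = 3.46e10 decays/hour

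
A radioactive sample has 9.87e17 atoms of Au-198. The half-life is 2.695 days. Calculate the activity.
A = λN = 2.539e17 decays/day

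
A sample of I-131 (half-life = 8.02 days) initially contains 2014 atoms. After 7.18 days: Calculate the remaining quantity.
N = N₀(1/2)^(t/t½) = 1083 atoms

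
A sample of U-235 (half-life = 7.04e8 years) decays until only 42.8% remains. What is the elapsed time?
t = t½ × log₂(N₀/N) = 8.619e8 years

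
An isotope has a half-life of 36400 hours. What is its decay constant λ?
λ = ln(2)/t½ = 1.904e-5 hour⁻¹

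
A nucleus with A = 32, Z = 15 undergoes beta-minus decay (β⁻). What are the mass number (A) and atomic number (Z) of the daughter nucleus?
Daughter: A = 32, Z = 16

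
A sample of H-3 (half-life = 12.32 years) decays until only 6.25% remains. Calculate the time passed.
t = t½ × log₂(N₀/N) = 49.28 years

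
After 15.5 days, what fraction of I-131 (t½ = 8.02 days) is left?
N/N₀ = (1/2)^(t/t½) = 0.2619 = 26.2%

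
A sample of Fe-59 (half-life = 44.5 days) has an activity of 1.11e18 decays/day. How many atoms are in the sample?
N = A/λ = 7.126e19 atoms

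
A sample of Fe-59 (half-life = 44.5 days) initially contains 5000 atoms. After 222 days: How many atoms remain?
N = N₀(1/2)^(t/t½) = 157.5 atoms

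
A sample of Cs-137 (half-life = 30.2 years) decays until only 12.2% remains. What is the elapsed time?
t = t½ × log₂(N₀/N) = 91.66 years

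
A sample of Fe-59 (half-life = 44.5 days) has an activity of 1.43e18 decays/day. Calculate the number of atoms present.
N = A/λ = 9.181e19 atoms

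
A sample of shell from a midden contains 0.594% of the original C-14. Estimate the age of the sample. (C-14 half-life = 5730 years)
Age = t½ × log₂(1/ratio) = 42380 years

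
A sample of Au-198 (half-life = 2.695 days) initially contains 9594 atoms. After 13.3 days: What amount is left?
N = N₀(1/2)^(t/t½) = 313.6 atoms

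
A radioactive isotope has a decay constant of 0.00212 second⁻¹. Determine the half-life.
t½ = ln(2)/λ = 327 seconds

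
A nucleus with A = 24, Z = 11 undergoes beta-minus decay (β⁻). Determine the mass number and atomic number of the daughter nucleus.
Daughter: A = 24, Z = 12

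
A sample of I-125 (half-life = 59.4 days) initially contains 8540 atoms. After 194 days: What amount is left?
N = N₀(1/2)^(t/t½) = 887.8 atoms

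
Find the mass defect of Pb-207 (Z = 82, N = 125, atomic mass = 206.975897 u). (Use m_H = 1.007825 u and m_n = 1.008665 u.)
Δm = Z·m_H + N·m_n − M = 1.749 u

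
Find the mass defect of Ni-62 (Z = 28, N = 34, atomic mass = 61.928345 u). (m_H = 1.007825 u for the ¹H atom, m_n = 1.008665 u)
Δm = Z·m_H + N·m_n − M = 0.5854 u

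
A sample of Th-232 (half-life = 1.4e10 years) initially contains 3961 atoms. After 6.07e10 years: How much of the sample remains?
N = N₀(1/2)^(t/t½) = 196.2 atoms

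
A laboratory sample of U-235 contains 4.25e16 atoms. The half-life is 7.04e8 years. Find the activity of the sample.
A = λN = 4.184e7 decays/year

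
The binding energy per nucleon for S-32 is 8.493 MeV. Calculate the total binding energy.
B.E. = 8.493 × 32 = 271.8 MeV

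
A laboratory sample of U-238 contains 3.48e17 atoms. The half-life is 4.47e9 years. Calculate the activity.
A = λN = 5.396e7 decays/year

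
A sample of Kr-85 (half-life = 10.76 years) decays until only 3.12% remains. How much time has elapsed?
t = t½ × log₂(N₀/N) = 53.82 years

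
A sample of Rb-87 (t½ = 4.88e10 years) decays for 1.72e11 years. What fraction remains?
N/N₀ = (1/2)^(t/t½) = 0.08689 = 8.69%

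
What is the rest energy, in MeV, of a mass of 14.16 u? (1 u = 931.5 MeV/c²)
E = mc² = 13190 MeV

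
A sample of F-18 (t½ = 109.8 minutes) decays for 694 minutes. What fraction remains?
N/N₀ = (1/2)^(t/t½) = 0.01251 = 1.25%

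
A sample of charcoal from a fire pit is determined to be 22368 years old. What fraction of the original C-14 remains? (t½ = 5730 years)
N/N₀ = (1/2)^(t/t½) = 0.06682 = 6.68%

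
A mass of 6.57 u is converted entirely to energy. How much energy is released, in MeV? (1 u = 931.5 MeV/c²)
E = mc² = 6120 MeV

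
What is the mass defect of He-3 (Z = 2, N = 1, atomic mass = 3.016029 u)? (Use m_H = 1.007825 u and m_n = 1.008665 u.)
Δm = Z·m_H + N·m_n − M = 0.008286 u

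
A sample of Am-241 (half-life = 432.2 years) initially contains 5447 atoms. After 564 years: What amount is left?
N = N₀(1/2)^(t/t½) = 2205 atoms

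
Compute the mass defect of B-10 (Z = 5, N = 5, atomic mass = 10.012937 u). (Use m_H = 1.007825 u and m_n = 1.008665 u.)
Δm = Z·m_H + N·m_n − M = 0.06951 u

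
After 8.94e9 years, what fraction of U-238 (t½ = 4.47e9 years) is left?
N/N₀ = (1/2)^(t/t½) = 0.25 = 25%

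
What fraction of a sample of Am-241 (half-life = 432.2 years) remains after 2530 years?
N/N₀ = (1/2)^(t/t½) = 0.01729 = 1.73%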